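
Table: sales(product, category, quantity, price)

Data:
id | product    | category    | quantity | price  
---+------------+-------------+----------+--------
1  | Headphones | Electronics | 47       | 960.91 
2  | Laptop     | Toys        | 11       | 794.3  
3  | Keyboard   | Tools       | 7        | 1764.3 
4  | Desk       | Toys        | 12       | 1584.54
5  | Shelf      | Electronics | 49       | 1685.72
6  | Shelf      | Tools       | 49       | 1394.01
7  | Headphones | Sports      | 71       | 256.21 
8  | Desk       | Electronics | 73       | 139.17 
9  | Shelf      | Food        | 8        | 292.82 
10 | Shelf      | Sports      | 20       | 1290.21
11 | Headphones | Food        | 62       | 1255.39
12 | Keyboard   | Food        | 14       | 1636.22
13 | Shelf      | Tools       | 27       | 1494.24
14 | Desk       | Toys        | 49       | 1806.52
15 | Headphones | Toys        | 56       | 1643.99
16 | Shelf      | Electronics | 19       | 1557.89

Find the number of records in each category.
SELECT category, COUNT(*) as count
FROM sales
GROUP BY category

Result:
  Electronics: 4
  Food: 3
  Sports: 2
  Tools: 3
  Toys: 4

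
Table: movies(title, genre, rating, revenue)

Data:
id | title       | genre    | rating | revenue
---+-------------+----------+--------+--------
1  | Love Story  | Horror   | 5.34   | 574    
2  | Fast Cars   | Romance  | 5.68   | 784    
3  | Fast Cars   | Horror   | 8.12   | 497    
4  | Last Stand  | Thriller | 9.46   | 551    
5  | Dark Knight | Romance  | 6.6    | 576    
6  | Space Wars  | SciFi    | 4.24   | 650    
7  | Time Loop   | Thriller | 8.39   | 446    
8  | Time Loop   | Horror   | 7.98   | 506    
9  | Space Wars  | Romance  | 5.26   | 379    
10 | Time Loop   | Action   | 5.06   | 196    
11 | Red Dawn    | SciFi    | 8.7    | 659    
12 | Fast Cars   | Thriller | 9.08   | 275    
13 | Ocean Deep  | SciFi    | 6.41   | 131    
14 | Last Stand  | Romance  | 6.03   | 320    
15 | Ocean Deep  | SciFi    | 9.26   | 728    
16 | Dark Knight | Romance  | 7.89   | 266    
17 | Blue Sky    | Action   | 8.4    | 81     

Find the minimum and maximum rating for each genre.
SELECT genre, MIN(rating), MAX(rating)
FROM movies
GROUP BY genre

Result:
  Action: min=5.06, max=8.40
  Horror: min=5.34, max=8.12
  Romance: min=5.26, max=7.89
  SciFi: min=4.24, max=9.26
  Thriller: min=8.39, max=9.46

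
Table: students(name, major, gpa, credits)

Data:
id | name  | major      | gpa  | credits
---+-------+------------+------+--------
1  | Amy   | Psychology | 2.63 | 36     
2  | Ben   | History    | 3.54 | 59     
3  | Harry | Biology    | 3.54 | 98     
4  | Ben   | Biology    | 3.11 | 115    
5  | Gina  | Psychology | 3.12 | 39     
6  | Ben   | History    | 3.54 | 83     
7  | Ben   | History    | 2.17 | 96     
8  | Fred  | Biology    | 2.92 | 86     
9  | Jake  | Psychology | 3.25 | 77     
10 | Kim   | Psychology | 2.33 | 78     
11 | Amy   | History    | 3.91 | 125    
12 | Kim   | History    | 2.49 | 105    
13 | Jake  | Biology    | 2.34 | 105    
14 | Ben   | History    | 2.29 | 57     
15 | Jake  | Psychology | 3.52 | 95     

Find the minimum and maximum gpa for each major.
SELECT major, MIN(gpa), MAX(gpa)
FROM students
GROUP BY major

Result:
  Biology: min=2.34, max=3.54
  History: min=2.17, max=3.91
  Psychology: min=2.33, max=3.52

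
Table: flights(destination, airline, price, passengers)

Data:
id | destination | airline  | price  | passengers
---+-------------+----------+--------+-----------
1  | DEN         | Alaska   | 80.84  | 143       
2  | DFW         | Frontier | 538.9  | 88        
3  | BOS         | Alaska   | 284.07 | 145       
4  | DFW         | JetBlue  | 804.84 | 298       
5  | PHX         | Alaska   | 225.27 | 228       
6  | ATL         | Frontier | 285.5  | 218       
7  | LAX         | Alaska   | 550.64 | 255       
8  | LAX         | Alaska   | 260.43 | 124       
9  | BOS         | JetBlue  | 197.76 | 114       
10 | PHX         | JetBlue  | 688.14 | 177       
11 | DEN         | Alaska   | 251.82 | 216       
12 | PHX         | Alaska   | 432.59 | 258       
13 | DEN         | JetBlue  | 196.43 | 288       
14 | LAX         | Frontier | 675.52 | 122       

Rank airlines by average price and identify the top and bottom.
SELECT airline, AVG(price)
FROM flights
GROUP BY airline
ORDER BY AVG(price)

All groups:
  Alaska: 297.95
  JetBlue: 471.79
  Frontier: 499.97

Highest: Frontier (499.97)
Lowest: Alaska (297.95)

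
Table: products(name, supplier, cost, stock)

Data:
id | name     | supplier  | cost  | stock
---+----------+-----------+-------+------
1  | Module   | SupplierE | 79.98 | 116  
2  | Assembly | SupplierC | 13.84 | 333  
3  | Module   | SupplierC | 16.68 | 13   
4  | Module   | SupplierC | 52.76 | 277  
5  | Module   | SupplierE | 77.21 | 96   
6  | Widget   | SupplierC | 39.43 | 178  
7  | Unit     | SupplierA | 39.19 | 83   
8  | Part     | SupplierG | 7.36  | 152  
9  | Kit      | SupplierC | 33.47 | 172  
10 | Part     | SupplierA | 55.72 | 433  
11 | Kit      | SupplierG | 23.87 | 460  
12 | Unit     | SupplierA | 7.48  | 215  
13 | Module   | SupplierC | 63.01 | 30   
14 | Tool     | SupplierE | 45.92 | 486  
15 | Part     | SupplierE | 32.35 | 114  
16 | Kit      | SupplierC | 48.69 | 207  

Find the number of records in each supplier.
SELECT supplier, COUNT(*) as count
FROM products
GROUP BY supplier

Result:
  SupplierA: 3
  SupplierC: 7
  SupplierE: 4
  SupplierG: 2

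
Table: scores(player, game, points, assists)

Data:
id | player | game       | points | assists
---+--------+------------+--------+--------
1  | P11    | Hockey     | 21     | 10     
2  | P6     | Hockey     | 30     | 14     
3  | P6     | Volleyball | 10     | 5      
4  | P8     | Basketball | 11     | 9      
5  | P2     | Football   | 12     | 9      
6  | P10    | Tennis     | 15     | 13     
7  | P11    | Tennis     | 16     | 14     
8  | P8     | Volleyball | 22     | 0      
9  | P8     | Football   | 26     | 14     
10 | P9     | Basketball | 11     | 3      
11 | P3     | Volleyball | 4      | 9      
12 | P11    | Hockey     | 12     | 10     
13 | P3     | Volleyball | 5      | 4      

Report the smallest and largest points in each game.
SELECT game, MIN(points), MAX(points)
FROM scores
GROUP BY game

Result:
  Basketball: min=11, max=11
  Football: min=12, max=26
  Hockey: min=12, max=30
  Tennis: min=15, max=16
  Volleyball: min=4, max=22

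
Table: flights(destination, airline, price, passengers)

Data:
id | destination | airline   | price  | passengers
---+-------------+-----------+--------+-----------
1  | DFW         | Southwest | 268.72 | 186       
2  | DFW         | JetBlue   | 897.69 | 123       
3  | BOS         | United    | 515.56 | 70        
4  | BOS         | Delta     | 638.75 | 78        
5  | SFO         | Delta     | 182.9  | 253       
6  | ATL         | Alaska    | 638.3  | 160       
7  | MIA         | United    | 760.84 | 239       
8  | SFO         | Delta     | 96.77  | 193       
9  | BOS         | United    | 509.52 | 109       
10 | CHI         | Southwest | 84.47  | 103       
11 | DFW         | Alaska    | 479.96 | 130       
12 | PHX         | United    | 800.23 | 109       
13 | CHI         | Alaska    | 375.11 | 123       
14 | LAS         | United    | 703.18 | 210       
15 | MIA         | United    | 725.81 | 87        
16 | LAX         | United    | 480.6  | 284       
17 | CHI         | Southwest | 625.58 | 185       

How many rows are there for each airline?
SELECT airline, COUNT(*) as count
FROM flights
GROUP BY airline

Result:
  Alaska: 3
  Delta: 3
  JetBlue: 1
  Southwest: 3
  United: 7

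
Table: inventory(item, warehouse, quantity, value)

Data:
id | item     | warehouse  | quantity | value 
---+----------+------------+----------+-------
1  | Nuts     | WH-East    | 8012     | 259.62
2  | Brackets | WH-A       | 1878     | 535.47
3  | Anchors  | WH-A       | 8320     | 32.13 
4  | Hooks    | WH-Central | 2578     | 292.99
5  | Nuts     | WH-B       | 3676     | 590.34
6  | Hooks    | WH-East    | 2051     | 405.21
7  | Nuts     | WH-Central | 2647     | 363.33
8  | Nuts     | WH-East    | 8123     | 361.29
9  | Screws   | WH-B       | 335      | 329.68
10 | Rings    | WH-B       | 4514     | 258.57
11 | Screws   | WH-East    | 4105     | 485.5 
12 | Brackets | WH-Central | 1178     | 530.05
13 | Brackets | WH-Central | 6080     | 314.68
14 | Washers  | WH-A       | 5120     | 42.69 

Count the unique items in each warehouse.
SELECT warehouse, COUNT(DISTINCT item)
FROM inventory
GROUP BY warehouse

Result:
  WH-A: 3 distinct
  WH-B: 3 distinct
  WH-Central: 3 distinct
  WH-East: 3 distinct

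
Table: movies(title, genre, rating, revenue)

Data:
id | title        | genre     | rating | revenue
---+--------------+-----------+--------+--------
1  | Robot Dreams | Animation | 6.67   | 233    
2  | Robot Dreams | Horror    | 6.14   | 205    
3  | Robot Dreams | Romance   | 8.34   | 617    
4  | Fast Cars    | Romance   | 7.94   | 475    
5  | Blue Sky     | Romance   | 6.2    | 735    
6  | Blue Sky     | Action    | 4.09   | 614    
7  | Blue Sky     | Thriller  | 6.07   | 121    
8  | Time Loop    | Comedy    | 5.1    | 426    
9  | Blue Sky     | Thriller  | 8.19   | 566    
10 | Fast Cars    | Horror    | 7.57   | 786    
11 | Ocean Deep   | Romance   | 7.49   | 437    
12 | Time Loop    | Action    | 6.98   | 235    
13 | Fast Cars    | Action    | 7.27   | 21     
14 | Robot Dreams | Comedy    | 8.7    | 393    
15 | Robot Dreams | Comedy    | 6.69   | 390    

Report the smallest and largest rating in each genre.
SELECT genre, MIN(rating), MAX(rating)
FROM movies
GROUP BY genre

Result:
  Action: min=4.09, max=7.27
  Animation: min=6.67, max=6.67
  Comedy: min=5.10, max=8.70
  Horror: min=6.14, max=7.57
  Romance: min=6.20, max=8.34
  Thriller: min=6.07, max=8.19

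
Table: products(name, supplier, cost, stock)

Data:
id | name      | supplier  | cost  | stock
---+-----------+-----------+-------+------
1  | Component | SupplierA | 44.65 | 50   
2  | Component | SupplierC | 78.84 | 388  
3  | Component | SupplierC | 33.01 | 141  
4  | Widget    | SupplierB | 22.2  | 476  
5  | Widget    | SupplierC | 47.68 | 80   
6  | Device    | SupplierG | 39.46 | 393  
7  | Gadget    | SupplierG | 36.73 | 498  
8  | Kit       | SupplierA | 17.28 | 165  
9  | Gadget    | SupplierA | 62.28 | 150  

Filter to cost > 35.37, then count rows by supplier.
SELECT supplier, COUNT(*)
FROM products
WHERE cost > 35.37
GROUP BY supplier

Note: WHERE filters rows before grouping.

Result:
  SupplierA: 2
  SupplierC: 2
  SupplierG: 2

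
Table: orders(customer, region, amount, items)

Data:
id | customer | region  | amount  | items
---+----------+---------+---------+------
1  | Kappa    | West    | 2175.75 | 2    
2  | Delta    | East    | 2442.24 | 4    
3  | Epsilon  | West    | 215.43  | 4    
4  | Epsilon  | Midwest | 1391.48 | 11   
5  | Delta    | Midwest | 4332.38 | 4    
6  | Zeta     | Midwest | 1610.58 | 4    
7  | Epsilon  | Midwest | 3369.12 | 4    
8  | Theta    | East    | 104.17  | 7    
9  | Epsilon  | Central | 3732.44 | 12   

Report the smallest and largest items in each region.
SELECT region, MIN(items), MAX(items)
FROM orders
GROUP BY region

Result:
  Central: min=12, max=12
  East: min=4, max=7
  Midwest: min=4, max=11
  West: min=2, max=4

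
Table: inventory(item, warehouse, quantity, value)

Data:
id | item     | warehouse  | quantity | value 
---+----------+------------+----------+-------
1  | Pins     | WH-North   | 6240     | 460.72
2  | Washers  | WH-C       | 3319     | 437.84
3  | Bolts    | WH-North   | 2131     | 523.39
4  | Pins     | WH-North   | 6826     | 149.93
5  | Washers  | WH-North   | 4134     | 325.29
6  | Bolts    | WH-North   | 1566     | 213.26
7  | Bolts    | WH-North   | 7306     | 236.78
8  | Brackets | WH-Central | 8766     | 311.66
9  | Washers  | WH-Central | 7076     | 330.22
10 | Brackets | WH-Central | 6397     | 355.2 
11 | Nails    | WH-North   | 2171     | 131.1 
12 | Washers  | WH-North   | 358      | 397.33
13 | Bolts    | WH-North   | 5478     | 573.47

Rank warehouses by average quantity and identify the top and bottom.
SELECT warehouse, AVG(quantity)
FROM inventory
GROUP BY warehouse
ORDER BY AVG(quantity)

All groups:
  WH-C: 3319.00
  WH-North: 4023.33
  WH-Central: 7413.00

Highest: WH-Central (7413.00)
Lowest: WH-C (3319.00)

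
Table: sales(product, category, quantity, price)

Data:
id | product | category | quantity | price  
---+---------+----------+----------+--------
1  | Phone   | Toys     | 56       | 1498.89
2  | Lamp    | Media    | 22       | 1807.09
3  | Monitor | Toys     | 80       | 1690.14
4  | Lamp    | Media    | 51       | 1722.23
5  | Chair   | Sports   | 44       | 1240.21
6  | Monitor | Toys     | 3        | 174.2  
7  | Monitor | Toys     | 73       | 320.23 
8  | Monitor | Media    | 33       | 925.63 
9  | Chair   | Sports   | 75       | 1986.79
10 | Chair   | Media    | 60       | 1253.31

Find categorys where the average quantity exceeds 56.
SELECT category, AVG(quantity)
FROM sales
GROUP BY category
HAVING AVG(quantity) > 56

Result:
  Sports: avg=59.50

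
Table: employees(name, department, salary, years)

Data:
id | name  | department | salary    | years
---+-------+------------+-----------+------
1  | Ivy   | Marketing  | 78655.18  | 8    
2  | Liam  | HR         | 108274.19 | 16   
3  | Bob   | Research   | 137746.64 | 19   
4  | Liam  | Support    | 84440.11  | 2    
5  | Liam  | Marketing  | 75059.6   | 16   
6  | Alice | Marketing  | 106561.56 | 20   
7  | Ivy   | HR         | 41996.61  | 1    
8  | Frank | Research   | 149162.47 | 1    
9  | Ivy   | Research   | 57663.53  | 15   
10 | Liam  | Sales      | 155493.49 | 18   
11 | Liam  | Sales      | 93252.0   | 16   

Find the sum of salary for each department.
SELECT department, SUM(salary) as result
FROM employees
GROUP BY department

Result:
  HR: 150270.80
  Marketing: 260276.34
  Research: 344572.64
  Sales: 248745.49
  Support: 84440.11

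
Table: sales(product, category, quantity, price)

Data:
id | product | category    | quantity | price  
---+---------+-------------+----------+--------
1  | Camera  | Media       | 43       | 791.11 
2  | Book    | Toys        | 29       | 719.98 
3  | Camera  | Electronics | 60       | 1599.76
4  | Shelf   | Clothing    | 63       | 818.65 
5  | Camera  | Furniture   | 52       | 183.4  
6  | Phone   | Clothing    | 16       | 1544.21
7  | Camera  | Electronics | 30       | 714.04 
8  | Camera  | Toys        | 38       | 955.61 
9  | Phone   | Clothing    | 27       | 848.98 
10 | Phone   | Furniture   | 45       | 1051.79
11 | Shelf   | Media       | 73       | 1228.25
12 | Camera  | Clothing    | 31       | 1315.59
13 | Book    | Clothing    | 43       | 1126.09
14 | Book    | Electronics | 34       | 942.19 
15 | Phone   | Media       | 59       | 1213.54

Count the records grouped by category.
SELECT category, COUNT(*) as count
FROM sales
GROUP BY category

Result:
  Clothing: 5
  Electronics: 3
  Furniture: 2
  Media: 3
  Toys: 2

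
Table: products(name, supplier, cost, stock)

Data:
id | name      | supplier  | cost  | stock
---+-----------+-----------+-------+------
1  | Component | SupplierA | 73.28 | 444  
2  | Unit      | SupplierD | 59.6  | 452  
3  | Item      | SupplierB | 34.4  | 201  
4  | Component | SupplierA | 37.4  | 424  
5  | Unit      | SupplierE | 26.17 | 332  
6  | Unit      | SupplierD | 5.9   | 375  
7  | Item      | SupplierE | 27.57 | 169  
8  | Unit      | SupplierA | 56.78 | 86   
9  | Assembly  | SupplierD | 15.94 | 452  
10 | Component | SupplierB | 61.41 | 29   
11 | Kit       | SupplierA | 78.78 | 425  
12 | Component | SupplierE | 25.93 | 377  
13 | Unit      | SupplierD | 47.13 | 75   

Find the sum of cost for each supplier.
SELECT supplier, SUM(cost) as result
FROM products
GROUP BY supplier

Result:
  SupplierA: 246.24
  SupplierB: 95.81
  SupplierD: 128.57
  SupplierE: 79.67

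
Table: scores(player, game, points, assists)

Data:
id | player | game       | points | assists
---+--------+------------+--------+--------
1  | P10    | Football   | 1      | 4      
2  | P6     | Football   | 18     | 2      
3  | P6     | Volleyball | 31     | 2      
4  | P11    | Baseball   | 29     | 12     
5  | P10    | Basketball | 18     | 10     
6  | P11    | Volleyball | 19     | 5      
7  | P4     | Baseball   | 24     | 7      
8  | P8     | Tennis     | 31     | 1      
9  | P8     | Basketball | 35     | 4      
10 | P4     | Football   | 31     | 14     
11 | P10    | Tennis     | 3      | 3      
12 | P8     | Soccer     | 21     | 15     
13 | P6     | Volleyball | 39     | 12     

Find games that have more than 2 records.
SELECT game, COUNT(*) as cnt
FROM scores
GROUP BY game
HAVING COUNT(*) > 2

Result:
  Football: 3
  Volleyball: 3

Note: HAVING filters groups after aggregation, WHERE filters rows before.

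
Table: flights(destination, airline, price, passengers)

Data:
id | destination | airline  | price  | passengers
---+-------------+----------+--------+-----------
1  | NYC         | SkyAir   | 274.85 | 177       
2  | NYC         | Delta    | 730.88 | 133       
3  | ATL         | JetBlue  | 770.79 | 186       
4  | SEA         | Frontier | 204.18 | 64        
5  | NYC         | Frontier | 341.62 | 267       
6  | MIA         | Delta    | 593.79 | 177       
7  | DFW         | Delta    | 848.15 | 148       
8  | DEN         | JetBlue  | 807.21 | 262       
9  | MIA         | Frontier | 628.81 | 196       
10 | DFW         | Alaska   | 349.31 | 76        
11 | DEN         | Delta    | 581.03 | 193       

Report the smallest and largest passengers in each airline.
SELECT airline, MIN(passengers), MAX(passengers)
FROM flights
GROUP BY airline

Result:
  Alaska: min=76, max=76
  Delta: min=133, max=193
  Frontier: min=64, max=267
  JetBlue: min=186, max=262
  SkyAir: min=177, max=177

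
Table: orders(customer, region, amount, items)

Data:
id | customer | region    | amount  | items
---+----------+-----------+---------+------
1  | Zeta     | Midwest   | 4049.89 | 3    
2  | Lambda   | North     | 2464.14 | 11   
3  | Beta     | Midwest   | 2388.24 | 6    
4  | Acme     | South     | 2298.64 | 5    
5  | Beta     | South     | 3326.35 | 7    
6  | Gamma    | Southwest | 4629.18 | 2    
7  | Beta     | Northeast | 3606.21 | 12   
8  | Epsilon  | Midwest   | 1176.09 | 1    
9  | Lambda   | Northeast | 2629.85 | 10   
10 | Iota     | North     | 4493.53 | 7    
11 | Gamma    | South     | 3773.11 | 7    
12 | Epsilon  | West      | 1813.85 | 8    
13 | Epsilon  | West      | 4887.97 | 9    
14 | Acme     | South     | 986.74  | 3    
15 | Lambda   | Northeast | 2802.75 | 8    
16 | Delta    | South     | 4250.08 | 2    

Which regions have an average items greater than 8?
SELECT region, AVG(items)
FROM orders
GROUP BY region
HAVING AVG(items) > 8

Result:
  North: avg=9.00
  Northeast: avg=10.00
  West: avg=8.50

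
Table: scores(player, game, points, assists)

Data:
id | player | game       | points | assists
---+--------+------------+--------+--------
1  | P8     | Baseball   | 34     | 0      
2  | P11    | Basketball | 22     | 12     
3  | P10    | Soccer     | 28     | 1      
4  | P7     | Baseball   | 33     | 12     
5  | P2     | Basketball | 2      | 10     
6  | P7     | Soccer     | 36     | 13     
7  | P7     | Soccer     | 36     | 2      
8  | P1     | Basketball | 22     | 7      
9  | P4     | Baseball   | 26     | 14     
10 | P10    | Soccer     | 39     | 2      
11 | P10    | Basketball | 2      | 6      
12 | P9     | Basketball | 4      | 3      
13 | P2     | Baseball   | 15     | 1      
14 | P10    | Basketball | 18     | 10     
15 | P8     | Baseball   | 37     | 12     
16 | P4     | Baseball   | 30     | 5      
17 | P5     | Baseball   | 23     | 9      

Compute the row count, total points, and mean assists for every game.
SELECT game,
       COUNT(*) as cnt,
       SUM(points) as total_points,
       AVG(assists) as avg_assists
FROM scores
GROUP BY game

Result:
  Baseball: 7 records, 198 total points, 7.57 avg assists
  Basketball: 6 records, 70 total points, 8.00 avg assists
  Soccer: 4 records, 139 total points, 4.50 avg assists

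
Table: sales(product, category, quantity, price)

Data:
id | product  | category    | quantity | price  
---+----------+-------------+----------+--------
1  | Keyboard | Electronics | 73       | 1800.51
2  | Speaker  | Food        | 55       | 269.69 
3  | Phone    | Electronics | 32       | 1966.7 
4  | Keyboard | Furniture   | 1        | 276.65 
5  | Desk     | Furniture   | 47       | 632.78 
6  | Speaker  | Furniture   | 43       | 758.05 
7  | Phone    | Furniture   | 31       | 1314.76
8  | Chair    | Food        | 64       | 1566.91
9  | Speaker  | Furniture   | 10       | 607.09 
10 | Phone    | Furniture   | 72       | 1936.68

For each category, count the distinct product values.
SELECT category, COUNT(DISTINCT product)
FROM sales
GROUP BY category

Result:
  Electronics: 2 distinct
  Food: 2 distinct
  Furniture: 4 distinct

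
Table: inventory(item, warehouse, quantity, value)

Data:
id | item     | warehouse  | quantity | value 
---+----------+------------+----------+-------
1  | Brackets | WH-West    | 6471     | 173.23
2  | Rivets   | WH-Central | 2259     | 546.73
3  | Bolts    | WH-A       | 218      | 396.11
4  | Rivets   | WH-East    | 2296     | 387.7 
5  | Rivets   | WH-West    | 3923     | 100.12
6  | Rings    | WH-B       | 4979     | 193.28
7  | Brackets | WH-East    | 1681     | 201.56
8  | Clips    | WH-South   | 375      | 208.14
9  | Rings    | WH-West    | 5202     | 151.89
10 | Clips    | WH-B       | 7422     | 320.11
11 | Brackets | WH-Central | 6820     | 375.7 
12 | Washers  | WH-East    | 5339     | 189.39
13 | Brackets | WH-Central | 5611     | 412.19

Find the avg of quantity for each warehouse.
SELECT warehouse, AVG(quantity) as result
FROM inventory
GROUP BY warehouse

Result:
  WH-A: 218.00
  WH-B: 6200.50
  WH-Central: 4896.67
  WH-East: 3105.33
  WH-South: 375.00
  WH-West: 5198.67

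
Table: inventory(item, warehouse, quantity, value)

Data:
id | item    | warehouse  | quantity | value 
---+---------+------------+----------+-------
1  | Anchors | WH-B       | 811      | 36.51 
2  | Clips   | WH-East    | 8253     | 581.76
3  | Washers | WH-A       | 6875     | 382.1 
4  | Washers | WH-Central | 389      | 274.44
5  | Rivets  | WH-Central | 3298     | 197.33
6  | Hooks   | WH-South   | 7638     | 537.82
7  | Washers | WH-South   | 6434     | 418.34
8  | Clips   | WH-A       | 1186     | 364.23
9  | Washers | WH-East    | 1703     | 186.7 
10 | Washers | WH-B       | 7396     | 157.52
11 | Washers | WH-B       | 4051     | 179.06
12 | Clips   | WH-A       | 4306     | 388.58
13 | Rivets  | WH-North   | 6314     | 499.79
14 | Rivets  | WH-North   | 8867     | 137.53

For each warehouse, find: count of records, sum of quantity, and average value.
SELECT warehouse,
       COUNT(*) as cnt,
       SUM(quantity) as total_quantity,
       AVG(value) as avg_value
FROM inventory
GROUP BY warehouse

Result:
  WH-A: 3 records, 12367 total quantity, 378.30 avg value
  WH-B: 3 records, 12258 total quantity, 124.36 avg value
  WH-Central: 2 records, 3687 total quantity, 235.89 avg value
  WH-East: 2 records, 9956 total quantity, 384.23 avg value
  WH-North: 2 records, 15181 total quantity, 318.66 avg value
  WH-South: 2 records, 14072 total quantity, 478.08 avg value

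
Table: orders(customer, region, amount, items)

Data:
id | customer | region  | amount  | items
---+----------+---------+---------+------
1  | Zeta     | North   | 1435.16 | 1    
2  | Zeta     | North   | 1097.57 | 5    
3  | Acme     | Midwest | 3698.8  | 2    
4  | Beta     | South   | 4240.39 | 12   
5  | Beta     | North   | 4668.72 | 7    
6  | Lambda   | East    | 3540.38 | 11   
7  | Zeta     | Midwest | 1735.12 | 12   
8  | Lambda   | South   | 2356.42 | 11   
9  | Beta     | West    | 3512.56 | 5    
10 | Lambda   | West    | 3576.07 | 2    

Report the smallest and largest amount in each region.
SELECT region, MIN(amount), MAX(amount)
FROM orders
GROUP BY region

Result:
  East: min=3540.38, max=3540.38
  Midwest: min=1735.12, max=3698.80
  North: min=1097.57, max=4668.72
  South: min=2356.42, max=4240.39
  West: min=3512.56, max=3576.07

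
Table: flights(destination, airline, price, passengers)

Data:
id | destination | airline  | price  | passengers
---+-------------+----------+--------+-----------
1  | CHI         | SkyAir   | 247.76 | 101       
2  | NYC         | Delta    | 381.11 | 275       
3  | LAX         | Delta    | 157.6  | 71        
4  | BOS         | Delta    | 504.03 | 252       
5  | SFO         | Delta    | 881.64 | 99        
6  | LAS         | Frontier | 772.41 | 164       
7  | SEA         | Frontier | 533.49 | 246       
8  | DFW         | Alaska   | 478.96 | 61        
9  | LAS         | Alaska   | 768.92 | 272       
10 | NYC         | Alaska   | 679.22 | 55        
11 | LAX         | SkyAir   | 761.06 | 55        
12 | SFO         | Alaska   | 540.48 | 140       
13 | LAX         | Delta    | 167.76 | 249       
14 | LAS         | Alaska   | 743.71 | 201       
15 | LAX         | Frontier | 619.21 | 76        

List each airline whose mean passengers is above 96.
SELECT airline, AVG(passengers)
FROM flights
GROUP BY airline
HAVING AVG(passengers) > 96

Result:
  Alaska: avg=145.80
  Delta: avg=189.20
  Frontier: avg=162.00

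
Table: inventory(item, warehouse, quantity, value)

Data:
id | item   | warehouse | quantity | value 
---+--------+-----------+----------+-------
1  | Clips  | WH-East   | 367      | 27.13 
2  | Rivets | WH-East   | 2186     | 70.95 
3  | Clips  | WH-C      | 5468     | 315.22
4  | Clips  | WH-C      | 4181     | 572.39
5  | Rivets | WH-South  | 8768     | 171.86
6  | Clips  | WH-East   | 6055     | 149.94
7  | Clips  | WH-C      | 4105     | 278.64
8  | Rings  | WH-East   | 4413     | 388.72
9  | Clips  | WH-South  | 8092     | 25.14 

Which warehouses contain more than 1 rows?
SELECT warehouse, COUNT(*) as cnt
FROM inventory
GROUP BY warehouse
HAVING COUNT(*) > 1

Result:
  WH-C: 3
  WH-East: 4
  WH-South: 2

Note: HAVING filters groups after aggregation, WHERE filters rows before.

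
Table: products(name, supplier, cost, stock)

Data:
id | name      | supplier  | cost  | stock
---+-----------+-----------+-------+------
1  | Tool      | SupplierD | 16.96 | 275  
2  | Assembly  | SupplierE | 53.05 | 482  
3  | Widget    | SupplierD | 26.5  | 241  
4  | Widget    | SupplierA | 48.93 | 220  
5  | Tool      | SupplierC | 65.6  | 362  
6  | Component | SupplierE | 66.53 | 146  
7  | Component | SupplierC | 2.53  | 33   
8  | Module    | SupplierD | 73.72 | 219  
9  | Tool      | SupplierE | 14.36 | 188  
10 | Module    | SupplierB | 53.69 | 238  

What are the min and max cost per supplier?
SELECT supplier, MIN(cost), MAX(cost)
FROM products
GROUP BY supplier

Result:
  SupplierA: min=48.93, max=48.93
  SupplierB: min=53.69, max=53.69
  SupplierC: min=2.53, max=65.60
  SupplierD: min=16.96, max=73.72
  SupplierE: min=14.36, max=66.53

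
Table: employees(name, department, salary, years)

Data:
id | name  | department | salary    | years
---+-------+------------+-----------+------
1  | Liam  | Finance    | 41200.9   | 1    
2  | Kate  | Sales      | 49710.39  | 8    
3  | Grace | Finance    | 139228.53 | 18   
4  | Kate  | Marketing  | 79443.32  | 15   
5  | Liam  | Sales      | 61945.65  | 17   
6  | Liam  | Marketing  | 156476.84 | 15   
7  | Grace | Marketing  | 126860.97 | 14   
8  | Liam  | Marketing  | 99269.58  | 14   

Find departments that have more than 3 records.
SELECT department, COUNT(*) as cnt
FROM employees
GROUP BY department
HAVING COUNT(*) > 3

Result:
  Marketing: 4

Note: HAVING filters groups after aggregation, WHERE filters rows before.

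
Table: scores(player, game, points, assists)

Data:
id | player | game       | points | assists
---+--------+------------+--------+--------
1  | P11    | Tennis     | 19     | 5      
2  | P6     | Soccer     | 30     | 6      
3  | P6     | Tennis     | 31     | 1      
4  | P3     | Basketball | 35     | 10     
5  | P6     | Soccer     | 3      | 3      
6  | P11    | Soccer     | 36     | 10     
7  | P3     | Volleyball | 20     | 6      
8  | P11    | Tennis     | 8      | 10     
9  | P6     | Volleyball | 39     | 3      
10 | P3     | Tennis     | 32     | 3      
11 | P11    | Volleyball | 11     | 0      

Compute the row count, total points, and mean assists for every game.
SELECT game,
       COUNT(*) as cnt,
       SUM(points) as total_points,
       AVG(assists) as avg_assists
FROM scores
GROUP BY game

Result:
  Basketball: 1 records, 35 total points, 10.00 avg assists
  Soccer: 3 records, 69 total points, 6.33 avg assists
  Tennis: 4 records, 90 total points, 4.75 avg assists
  Volleyball: 3 records, 70 total points, 3.00 avg assists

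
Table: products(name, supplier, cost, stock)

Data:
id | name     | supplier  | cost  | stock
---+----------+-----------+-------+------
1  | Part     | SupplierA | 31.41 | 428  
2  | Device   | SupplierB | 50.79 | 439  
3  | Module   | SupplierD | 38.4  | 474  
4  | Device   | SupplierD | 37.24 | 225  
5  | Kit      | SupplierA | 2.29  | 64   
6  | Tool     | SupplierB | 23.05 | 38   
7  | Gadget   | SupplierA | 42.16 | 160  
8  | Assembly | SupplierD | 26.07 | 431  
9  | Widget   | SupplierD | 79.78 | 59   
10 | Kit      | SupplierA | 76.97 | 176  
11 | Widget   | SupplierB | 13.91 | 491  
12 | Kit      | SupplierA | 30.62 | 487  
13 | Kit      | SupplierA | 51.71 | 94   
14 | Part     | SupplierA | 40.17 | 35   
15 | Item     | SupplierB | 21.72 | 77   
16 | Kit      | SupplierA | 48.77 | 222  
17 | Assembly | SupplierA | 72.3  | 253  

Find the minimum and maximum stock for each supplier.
SELECT supplier, MIN(stock), MAX(stock)
FROM products
GROUP BY supplier

Result:
  SupplierA: min=35, max=487
  SupplierB: min=38, max=491
  SupplierD: min=59, max=474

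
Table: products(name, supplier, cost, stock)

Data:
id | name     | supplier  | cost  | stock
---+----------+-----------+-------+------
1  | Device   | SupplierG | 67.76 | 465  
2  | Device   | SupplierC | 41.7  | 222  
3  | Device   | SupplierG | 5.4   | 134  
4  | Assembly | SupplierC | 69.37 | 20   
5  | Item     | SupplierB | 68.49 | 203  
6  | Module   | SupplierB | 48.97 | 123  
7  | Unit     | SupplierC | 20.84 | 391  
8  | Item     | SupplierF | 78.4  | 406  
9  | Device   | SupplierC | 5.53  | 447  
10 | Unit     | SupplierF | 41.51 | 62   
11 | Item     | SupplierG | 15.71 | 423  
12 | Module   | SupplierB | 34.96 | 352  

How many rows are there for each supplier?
SELECT supplier, COUNT(*) as count
FROM products
GROUP BY supplier

Result:
  SupplierB: 3
  SupplierC: 4
  SupplierF: 2
  SupplierG: 3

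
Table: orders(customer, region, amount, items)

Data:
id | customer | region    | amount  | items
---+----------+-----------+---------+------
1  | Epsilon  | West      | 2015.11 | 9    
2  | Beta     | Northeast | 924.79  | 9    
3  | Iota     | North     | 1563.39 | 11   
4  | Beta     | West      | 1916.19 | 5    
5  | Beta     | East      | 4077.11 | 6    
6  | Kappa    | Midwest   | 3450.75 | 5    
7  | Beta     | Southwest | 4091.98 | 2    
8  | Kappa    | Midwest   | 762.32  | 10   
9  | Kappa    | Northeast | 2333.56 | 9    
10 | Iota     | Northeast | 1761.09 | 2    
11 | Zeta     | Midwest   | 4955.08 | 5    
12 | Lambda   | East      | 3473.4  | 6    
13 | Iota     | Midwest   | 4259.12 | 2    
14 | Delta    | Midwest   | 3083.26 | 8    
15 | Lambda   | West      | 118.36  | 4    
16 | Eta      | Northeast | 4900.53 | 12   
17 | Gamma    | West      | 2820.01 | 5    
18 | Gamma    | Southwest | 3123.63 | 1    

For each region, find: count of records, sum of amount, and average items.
SELECT region,
       COUNT(*) as cnt,
       SUM(amount) as total_amount,
       AVG(items) as avg_items
FROM orders
GROUP BY region

Result:
  East: 2 records, 7550.51 total amount, 6.00 avg items
  Midwest: 5 records, 16510.53 total amount, 6.00 avg items
  North: 1 records, 1563.39 total amount, 11.00 avg items
  Northeast: 4 records, 9919.97 total amount, 8.00 avg items
  Southwest: 2 records, 7215.61 total amount, 1.50 avg items
  West: 4 records, 6869.67 total amount, 5.75 avg items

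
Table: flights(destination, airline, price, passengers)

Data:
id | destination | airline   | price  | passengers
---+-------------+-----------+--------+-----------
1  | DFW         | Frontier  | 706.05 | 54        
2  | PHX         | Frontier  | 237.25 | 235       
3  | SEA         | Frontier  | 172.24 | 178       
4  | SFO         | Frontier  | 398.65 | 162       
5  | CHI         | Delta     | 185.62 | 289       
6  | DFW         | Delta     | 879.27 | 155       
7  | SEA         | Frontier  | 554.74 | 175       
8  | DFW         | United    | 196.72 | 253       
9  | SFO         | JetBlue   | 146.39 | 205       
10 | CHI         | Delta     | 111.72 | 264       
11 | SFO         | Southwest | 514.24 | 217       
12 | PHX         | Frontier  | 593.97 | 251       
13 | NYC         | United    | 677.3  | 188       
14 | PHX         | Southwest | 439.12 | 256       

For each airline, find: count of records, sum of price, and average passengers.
SELECT airline,
       COUNT(*) as cnt,
       SUM(price) as total_price,
       AVG(passengers) as avg_passengers
FROM flights
GROUP BY airline

Result:
  Delta: 3 records, 1176.61 total price, 236.00 avg passengers
  Frontier: 6 records, 2662.90 total price, 175.83 avg passengers
  JetBlue: 1 records, 146.39 total price, 205.00 avg passengers
  Southwest: 2 records, 953.36 total price, 236.50 avg passengers
  United: 2 records, 874.02 total price, 220.50 avg passengers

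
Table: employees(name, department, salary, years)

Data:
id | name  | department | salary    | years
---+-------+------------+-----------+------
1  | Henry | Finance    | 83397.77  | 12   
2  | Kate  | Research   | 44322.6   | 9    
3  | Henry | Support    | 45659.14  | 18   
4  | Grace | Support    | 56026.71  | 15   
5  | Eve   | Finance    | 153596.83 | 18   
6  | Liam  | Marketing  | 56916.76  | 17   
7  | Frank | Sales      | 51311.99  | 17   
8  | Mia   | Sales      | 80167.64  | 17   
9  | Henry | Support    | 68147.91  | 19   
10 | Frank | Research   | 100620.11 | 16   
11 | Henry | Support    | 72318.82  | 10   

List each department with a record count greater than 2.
SELECT department, COUNT(*) as cnt
FROM employees
GROUP BY department
HAVING COUNT(*) > 2

Result:
  Support: 4

Note: HAVING filters groups after aggregation, WHERE filters rows before.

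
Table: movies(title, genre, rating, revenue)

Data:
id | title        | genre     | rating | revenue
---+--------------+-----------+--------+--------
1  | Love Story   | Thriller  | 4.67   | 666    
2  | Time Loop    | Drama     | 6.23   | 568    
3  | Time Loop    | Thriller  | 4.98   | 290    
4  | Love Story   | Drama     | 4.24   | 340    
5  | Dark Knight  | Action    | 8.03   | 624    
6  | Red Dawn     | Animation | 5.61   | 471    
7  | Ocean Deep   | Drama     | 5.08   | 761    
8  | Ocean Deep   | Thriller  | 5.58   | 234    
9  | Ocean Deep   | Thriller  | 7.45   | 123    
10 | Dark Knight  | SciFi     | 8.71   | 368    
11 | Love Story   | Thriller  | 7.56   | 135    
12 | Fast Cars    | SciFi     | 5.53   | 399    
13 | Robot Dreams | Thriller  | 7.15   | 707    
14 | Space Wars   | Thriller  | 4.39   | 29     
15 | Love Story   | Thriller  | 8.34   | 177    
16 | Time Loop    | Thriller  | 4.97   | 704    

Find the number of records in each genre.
SELECT genre, COUNT(*) as count
FROM movies
GROUP BY genre

Result:
  Action: 1
  Animation: 1
  Drama: 3
  SciFi: 2
  Thriller: 9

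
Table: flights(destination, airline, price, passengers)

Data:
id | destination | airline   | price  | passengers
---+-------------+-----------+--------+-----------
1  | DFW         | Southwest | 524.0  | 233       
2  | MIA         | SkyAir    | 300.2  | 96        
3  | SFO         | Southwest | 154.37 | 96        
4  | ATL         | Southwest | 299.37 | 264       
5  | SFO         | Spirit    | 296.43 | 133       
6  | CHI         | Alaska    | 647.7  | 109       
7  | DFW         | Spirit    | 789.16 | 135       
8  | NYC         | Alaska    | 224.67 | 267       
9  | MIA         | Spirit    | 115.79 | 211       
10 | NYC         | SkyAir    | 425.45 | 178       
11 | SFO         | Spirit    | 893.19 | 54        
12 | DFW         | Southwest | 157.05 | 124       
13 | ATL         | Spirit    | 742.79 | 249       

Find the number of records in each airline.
SELECT airline, COUNT(*) as count
FROM flights
GROUP BY airline

Result:
  Alaska: 2
  SkyAir: 2
  Southwest: 4
  Spirit: 5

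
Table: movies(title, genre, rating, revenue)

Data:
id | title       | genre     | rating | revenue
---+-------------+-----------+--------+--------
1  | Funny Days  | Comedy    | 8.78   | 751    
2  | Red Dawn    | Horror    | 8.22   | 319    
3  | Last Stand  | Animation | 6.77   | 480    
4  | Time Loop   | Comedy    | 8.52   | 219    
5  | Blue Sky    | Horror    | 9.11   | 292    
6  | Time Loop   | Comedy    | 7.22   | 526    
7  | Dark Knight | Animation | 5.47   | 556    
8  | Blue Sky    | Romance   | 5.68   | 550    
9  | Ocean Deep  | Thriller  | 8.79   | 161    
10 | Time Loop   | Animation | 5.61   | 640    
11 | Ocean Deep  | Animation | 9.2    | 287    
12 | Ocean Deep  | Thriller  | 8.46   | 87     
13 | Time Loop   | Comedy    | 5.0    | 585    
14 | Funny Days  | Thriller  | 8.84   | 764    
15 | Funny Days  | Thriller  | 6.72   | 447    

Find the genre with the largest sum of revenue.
SELECT genre, SUM(revenue) as val
FROM movies
GROUP BY genre
ORDER BY val DESC
LIMIT 1

Result: Comedy with sum(revenue) = 2081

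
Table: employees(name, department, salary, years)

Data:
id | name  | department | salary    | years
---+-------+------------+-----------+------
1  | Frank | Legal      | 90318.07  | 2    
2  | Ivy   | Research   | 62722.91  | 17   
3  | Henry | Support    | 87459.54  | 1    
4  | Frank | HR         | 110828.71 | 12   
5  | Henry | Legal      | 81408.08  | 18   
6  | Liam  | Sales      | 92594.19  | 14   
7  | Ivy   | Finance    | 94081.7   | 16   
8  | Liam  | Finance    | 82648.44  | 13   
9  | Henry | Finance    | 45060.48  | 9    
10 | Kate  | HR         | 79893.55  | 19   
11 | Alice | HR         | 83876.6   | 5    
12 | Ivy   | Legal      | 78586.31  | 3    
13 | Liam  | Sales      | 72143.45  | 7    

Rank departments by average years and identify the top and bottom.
SELECT department, AVG(years)
FROM employees
GROUP BY department
ORDER BY AVG(years)

All groups:
  Support: 1.00
  Legal: 7.67
  Sales: 10.50
  HR: 12.00
  Finance: 12.67
  Research: 17.00

Highest: Research (17.00)
Lowest: Support (1.00)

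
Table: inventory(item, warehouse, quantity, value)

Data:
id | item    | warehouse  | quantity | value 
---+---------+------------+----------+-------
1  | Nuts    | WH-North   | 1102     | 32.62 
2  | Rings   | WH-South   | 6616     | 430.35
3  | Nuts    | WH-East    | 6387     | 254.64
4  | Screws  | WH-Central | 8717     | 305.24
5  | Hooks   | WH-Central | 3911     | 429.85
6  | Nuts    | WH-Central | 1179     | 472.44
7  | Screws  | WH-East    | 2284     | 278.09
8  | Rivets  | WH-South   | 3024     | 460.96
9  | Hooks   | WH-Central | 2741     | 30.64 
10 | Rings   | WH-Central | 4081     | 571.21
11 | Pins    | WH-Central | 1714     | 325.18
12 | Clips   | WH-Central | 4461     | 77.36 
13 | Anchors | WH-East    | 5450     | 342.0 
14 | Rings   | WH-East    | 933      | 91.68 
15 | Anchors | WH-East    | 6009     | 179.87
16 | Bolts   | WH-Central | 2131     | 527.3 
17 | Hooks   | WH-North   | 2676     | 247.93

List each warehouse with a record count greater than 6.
SELECT warehouse, COUNT(*) as cnt
FROM inventory
GROUP BY warehouse
HAVING COUNT(*) > 6

Result:
  WH-Central: 8

Note: HAVING filters groups after aggregation, WHERE filters rows before.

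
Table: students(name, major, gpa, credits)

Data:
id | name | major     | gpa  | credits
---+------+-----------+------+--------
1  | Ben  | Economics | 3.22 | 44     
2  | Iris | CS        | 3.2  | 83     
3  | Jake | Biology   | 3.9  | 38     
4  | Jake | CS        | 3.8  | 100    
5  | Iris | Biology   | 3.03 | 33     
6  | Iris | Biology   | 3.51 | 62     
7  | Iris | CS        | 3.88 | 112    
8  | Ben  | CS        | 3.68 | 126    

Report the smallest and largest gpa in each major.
SELECT major, MIN(gpa), MAX(gpa)
FROM students
GROUP BY major

Result:
  Biology: min=3.03, max=3.90
  CS: min=3.20, max=3.88
  Economics: min=3.22, max=3.22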